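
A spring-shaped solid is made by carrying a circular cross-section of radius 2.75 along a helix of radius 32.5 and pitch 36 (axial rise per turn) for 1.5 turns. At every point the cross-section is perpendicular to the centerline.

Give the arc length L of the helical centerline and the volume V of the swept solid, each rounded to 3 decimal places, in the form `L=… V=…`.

2πR = 2π·32.5 = 204.203522
per-turn = √(204.203522² + 36²) = √(41699.0786 + 1296) = √42995.0786 = 207.352547
L = 1.5 × 207.352547 = 311.028820
V = π·2.75² × L = 23.758294 × 311.028820 = 7389.514284

L=311.029 V=7389.514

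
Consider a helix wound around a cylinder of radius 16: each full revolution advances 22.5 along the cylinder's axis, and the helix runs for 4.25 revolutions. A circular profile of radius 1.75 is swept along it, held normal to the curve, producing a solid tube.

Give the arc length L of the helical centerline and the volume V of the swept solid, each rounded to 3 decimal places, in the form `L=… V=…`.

2πR = 2π·16 = 100.530965
per-turn = √(100.530965² + 22.5²) = √(10106.4749 + 506.25) = √10612.7249 = 103.018080
L = 4.25 × 103.018080 = 437.826842
V = π·1.75² × L = 9.621128 × 437.826842 = 4212.387871

L=437.827 V=4212.388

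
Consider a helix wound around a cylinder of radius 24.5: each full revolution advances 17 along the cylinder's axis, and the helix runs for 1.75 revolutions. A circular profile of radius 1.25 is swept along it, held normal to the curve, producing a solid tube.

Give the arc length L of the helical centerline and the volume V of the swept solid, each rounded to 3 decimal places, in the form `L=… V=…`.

L=271.029 V=1330.412

2πR = 2π·24.5 = 153.938040
per-turn = √(153.938040² + 17²) = √(23696.9202 + 289) = √23985.9202 = 154.873885
L = 1.75 × 154.873885 = 271.029298
V = π·1.25² × L = 4.908739 × 271.029298 = 1330.411957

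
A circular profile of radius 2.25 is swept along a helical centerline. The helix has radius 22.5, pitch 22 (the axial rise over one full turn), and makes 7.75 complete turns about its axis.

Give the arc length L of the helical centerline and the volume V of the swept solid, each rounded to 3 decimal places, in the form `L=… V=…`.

2πR = 2π·22.5 = 141.371669
per-turn = √(141.371669² + 22²) = √(19985.9489 + 484) = √20469.9489 = 143.073229
L = 7.75 × 143.073229 = 1108.817526
V = π·2.25² × L = 15.904313 × 1108.817526 = 17634.980786

L=1108.818 V=17634.981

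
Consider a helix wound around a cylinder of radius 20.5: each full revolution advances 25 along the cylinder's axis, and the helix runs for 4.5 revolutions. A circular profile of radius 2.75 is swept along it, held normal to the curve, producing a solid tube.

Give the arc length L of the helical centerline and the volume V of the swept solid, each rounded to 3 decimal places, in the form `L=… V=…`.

2πR = 2π·20.5 = 128.805299
per-turn = √(128.805299² + 25²) = √(16590.8050 + 625) = √17215.8050 = 131.209013
L = 4.5 × 131.209013 = 590.440557
V = π·2.75² × L = 23.758294 × 590.440557 = 14027.860601

L=590.441 V=14027.861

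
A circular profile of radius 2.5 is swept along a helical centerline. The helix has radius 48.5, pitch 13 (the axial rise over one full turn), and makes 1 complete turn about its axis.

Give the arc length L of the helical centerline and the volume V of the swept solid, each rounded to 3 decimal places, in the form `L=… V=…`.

L=305.012 V=5988.890

2πR = 2π·48.5 = 304.734487
per-turn = √(304.734487² + 13²) = √(92863.1078 + 169) = √93032.1078 = 305.011652
L = 1 × 305.011652 = 305.011652
V = π·2.5² × L = 19.634954 × 305.011652 = 5988.889781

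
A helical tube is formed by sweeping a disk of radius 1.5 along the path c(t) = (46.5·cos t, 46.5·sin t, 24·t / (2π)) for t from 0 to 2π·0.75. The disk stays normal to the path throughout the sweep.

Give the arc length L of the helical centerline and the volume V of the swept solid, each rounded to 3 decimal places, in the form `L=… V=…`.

L=219.864 V=1554.128

2πR = 2π·46.5 = 292.168117
per-turn = √(292.168117² + 24²) = √(85362.2085 + 576) = √85938.2085 = 293.152193
L = 0.75 × 293.152193 = 219.864145
V = π·1.5² × L = 7.068583 × 219.864145 = 1554.128061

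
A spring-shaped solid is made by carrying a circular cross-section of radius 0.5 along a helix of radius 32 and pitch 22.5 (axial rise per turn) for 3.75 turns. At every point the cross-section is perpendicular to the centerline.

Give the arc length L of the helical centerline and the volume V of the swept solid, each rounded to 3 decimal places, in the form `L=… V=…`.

L=758.689 V=595.873

2πR = 2π·32 = 201.061930
per-turn = √(201.061930² + 22.5²) = √(40425.8996 + 506.25) = √40932.1496 = 202.316953
L = 3.75 × 202.316953 = 758.688575
V = π·0.5² × L = 0.785398 × 758.688575 = 595.872614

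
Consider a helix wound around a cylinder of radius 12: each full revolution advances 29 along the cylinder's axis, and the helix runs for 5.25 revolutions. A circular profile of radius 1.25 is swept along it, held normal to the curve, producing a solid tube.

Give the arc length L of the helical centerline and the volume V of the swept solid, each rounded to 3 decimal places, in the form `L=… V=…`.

2πR = 2π·12 = 75.398224
per-turn = √(75.398224² + 29²) = √(5684.8921 + 841) = √6525.8921 = 80.782994
L = 5.25 × 80.782994 = 424.110719
V = π·1.25² × L = 4.908739 × 424.110719 = 2081.848624

L=424.111 V=2081.849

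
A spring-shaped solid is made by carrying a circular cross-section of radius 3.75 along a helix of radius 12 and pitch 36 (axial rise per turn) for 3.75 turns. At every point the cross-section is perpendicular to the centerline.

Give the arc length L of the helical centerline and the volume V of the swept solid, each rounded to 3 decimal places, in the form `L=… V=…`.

L=313.319 V=13842.009

2πR = 2π·12 = 75.398224
per-turn = √(75.398224² + 36²) = √(5684.8921 + 1296) = √6980.8921 = 83.551733
L = 3.75 × 83.551733 = 313.319000
V = π·3.75² × L = 44.178647 × 313.319000 = 13842.009395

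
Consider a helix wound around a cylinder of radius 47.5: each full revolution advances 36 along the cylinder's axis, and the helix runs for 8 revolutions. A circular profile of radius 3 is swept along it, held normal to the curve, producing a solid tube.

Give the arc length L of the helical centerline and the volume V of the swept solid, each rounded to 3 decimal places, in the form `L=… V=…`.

L=2404.917 V=67997.436

2πR = 2π·47.5 = 298.451302
per-turn = √(298.451302² + 36²) = √(89073.1797 + 1296) = √90369.1797 = 300.614670
L = 8 × 300.614670 = 2404.917359
V = π·3² × L = 28.274334 × 2404.917359 = 67997.436359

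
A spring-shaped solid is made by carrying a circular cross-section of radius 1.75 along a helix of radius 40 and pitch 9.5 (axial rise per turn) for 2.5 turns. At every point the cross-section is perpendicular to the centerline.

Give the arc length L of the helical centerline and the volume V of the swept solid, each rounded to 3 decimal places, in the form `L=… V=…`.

2πR = 2π·40 = 251.327412
per-turn = √(251.327412² + 9.5²) = √(63165.4682 + 90.25) = √63255.7182 = 251.506895
L = 2.5 × 251.506895 = 628.767237
V = π·1.75² × L = 9.621128 × 628.767237 = 6049.449758

L=628.767 V=6049.450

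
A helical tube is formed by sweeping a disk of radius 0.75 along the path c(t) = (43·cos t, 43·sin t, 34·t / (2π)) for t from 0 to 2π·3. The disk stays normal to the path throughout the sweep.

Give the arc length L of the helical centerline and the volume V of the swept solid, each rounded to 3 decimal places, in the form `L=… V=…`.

L=816.924 V=1443.623

2πR = 2π·43 = 270.176968
per-turn = √(270.176968² + 34²) = √(72995.5942 + 1156) = √74151.5942 = 272.307903
L = 3 × 272.307903 = 816.923710
V = π·0.75² × L = 1.767146 × 816.923710 = 1443.623358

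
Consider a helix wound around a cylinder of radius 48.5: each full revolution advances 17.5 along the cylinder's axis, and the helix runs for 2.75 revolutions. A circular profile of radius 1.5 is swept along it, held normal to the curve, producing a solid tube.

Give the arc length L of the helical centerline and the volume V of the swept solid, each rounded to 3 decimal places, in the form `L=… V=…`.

L=839.401 V=5933.373

2πR = 2π·48.5 = 304.734487
per-turn = √(304.734487² + 17.5²) = √(92863.1078 + 306.25) = √93169.3578 = 305.236560
L = 2.75 × 305.236560 = 839.400541
V = π·1.5² × L = 7.068583 × 839.400541 = 5933.372790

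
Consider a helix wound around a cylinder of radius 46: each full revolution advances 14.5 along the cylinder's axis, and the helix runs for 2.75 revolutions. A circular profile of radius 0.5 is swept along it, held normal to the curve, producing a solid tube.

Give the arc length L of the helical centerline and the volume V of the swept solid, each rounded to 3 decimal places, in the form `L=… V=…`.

2πR = 2π·46 = 289.026524
per-turn = √(289.026524² + 14.5²) = √(83536.3317 + 210.25) = √83746.5817 = 289.390017
L = 2.75 × 289.390017 = 795.822545
V = π·0.5² × L = 0.785398 × 795.822545 = 625.037566

L=795.823 V=625.038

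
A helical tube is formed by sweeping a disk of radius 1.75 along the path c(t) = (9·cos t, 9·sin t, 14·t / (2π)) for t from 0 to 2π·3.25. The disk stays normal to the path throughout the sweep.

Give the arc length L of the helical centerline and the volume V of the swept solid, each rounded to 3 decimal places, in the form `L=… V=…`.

2πR = 2π·9 = 56.548668
per-turn = √(56.548668² + 14²) = √(3197.7518 + 196) = √3393.7518 = 58.255917
L = 3.25 × 58.255917 = 189.331729
V = π·1.75² × L = 9.621128 × 189.331729 = 1821.584706

L=189.332 V=1821.585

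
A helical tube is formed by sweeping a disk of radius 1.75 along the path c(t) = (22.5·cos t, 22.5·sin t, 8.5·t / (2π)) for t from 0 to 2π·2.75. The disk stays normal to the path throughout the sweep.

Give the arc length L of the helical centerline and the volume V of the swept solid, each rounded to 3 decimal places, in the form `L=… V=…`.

L=389.474 V=3747.181

2πR = 2π·22.5 = 141.371669
per-turn = √(141.371669² + 8.5²) = √(19985.9489 + 72.25) = √20058.1989 = 141.626971
L = 2.75 × 141.626971 = 389.474170
V = π·1.75² × L = 9.621128 × 389.474170 = 3747.180650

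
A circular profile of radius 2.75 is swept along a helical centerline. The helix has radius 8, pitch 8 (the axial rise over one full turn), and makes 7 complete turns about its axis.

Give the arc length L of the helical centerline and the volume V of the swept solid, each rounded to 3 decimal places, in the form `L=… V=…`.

L=356.287 V=8464.768

2πR = 2π·8 = 50.265482
per-turn = √(50.265482² + 8²) = √(2526.6187 + 64) = √2590.6187 = 50.898121
L = 7 × 50.898121 = 356.286847
V = π·2.75² × L = 23.758294 × 356.286847 = 8464.767826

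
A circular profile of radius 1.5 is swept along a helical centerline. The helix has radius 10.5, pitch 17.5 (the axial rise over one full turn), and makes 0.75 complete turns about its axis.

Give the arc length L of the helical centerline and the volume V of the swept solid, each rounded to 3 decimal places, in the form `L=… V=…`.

2πR = 2π·10.5 = 65.973446
per-turn = √(65.973446² + 17.5²) = √(4352.4955 + 306.25) = √4658.7455 = 68.255004
L = 0.75 × 68.255004 = 51.191253
V = π·1.5² × L = 7.068583 × 51.191253 = 361.849644

L=51.191 V=361.850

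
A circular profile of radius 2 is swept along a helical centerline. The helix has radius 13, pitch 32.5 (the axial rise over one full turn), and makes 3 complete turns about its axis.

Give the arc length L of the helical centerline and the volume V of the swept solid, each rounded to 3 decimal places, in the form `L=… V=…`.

L=263.729 V=3314.115

2πR = 2π·13 = 81.681409
per-turn = √(81.681409² + 32.5²) = √(6671.8526 + 1056.25) = √7728.1026 = 87.909627
L = 3 × 87.909627 = 263.728882
V = π·2² × L = 12.566371 × 263.728882 = 3314.114872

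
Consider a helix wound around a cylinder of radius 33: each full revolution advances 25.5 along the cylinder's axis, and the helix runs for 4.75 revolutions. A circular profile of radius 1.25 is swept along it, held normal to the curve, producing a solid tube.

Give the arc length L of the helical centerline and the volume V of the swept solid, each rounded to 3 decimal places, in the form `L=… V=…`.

L=992.310 V=4870.988

2πR = 2π·33 = 207.345115
per-turn = √(207.345115² + 25.5²) = √(42991.9968 + 650.25) = √43642.2468 = 208.907268
L = 4.75 × 208.907268 = 992.309525
V = π·1.25² × L = 4.908739 × 992.309525 = 4870.987989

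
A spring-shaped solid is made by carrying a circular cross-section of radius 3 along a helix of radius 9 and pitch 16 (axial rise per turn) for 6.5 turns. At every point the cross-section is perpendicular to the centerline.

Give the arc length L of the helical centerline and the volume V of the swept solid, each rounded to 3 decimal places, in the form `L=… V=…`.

L=381.996 V=10800.685

2πR = 2π·9 = 56.548668
per-turn = √(56.548668² + 16²) = √(3197.7518 + 256) = √3453.7518 = 58.768630
L = 6.5 × 58.768630 = 381.996092
V = π·3² × L = 28.274334 × 381.996092 = 10800.685060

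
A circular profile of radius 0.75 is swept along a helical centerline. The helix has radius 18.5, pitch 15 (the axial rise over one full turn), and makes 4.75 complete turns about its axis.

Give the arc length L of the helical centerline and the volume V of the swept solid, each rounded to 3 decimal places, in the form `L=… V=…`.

L=556.713 V=983.793

2πR = 2π·18.5 = 116.238928
per-turn = √(116.238928² + 15²) = √(13511.4884 + 225) = √13736.4884 = 117.202766
L = 4.75 × 117.202766 = 556.713140
V = π·0.75² × L = 1.767146 × 556.713140 = 983.793325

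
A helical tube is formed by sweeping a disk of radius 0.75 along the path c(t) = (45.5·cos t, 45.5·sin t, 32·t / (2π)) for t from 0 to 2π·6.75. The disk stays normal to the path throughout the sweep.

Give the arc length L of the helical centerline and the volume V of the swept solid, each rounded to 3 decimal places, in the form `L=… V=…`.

2πR = 2π·45.5 = 285.884931
per-turn = √(285.884931² + 32²) = √(81730.1940 + 1024) = √82754.1940 = 287.670287
L = 6.75 × 287.670287 = 1941.774438
V = π·0.75² × L = 1.767146 × 1941.774438 = 3431.398673

L=1941.774 V=3431.399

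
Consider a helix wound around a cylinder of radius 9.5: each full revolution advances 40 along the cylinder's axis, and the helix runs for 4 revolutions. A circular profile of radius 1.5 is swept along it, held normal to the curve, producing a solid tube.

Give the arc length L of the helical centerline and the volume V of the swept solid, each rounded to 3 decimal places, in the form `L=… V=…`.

L=287.414 V=2031.610

2πR = 2π·9.5 = 59.690260
per-turn = √(59.690260² + 40²) = √(3562.9272 + 1600) = √5162.9272 = 71.853512
L = 4 × 71.853512 = 287.414048
V = π·1.5² × L = 7.068583 × 287.414048 = 2031.610189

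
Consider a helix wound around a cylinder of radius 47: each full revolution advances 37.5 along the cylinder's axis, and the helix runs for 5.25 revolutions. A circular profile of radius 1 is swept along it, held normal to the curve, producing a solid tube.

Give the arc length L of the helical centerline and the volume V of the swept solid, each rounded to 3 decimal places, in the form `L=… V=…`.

L=1562.826 V=4909.763

2πR = 2π·47 = 295.309709
per-turn = √(295.309709² + 37.5²) = √(87207.8245 + 1406.25) = √88614.0745 = 297.681162
L = 5.25 × 297.681162 = 1562.826103
V = π·1² × L = 3.141593 × 1562.826103 = 4909.763004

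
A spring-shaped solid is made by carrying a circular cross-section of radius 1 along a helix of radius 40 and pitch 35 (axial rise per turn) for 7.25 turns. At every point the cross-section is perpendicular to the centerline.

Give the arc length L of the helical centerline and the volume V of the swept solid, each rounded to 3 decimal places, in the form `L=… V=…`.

2πR = 2π·40 = 251.327412
per-turn = √(251.327412² + 35²) = √(63165.4682 + 1225) = √64390.4682 = 253.752770
L = 7.25 × 253.752770 = 1839.707581
V = π·1² × L = 3.141593 × 1839.707581 = 5779.611821

L=1839.708 V=5779.612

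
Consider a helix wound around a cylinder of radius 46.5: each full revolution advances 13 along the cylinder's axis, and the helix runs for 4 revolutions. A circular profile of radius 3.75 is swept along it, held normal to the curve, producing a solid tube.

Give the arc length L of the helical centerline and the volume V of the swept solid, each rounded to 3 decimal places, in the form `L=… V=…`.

2πR = 2π·46.5 = 292.168117
per-turn = √(292.168117² + 13²) = √(85362.2085 + 169) = √85531.2085 = 292.457191
L = 4 × 292.457191 = 1169.828763
V = π·3.75² × L = 44.178647 × 1169.828763 = 51681.451623

L=1169.829 V=51681.452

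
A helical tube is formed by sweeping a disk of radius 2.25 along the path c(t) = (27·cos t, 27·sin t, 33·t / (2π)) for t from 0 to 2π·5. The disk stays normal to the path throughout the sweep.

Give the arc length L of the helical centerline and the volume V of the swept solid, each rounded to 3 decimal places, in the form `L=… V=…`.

2πR = 2π·27 = 169.646003
per-turn = √(169.646003² + 33²) = √(28779.7664 + 1089) = √29868.7664 = 172.825827
L = 5 × 172.825827 = 864.129134
V = π·2.25² × L = 15.904313 × 864.129134 = 13743.380060

L=864.129 V=13743.380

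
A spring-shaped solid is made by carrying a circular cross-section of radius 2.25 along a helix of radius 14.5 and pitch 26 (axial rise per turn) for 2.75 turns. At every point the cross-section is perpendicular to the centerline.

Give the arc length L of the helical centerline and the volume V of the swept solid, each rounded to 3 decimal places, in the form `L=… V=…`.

2πR = 2π·14.5 = 91.106187
per-turn = √(91.106187² + 26²) = √(8300.3373 + 676) = √8976.3373 = 94.743534
L = 2.75 × 94.743534 = 260.544719
V = π·2.25² × L = 15.904313 × 260.544719 = 4143.784719

L=260.545 V=4143.785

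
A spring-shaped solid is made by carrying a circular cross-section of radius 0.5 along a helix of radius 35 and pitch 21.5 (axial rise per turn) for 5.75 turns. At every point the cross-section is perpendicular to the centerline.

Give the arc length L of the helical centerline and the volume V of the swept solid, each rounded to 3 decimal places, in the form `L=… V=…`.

L=1270.520 V=997.864

2πR = 2π·35 = 219.911486
per-turn = √(219.911486² + 21.5²) = √(48361.0616 + 462.25) = √48823.3116 = 220.959977
L = 5.75 × 220.959977 = 1270.519869
V = π·0.5² × L = 0.785398 × 1270.519869 = 997.863972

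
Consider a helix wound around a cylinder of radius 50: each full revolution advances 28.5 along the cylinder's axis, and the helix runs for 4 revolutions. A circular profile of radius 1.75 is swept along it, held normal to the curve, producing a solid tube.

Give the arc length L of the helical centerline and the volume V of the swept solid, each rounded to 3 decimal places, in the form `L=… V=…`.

L=1261.797 V=12139.914

2πR = 2π·50 = 314.159265
per-turn = √(314.159265² + 28.5²) = √(98696.0440 + 812.25) = √99508.2940 = 315.449353
L = 4 × 315.449353 = 1261.797410
V = π·1.75² × L = 9.621128 × 1261.797410 = 12139.913764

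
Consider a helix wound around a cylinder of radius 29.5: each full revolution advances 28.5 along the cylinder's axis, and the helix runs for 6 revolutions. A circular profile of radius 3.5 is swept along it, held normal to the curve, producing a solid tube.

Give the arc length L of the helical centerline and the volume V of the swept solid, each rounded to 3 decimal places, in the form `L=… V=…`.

2πR = 2π·29.5 = 185.353967
per-turn = √(185.353967² + 28.5²) = √(34356.0929 + 812.25) = √35168.3429 = 187.532245
L = 6 × 187.532245 = 1125.193470
V = π·3.5² × L = 38.484510 × 1125.193470 = 43302.519359

L=1125.193 V=43302.519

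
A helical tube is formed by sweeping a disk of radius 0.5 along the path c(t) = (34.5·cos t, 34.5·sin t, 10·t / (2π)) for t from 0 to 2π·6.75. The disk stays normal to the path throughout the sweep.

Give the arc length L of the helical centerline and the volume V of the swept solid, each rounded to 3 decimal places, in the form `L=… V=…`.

2πR = 2π·34.5 = 216.769893
per-turn = √(216.769893² + 10²) = √(46989.1866 + 100) = √47089.1866 = 217.000430
L = 6.75 × 217.000430 = 1464.752901
V = π·0.5² × L = 0.785398 × 1464.752901 = 1150.414239

L=1464.753 V=1150.414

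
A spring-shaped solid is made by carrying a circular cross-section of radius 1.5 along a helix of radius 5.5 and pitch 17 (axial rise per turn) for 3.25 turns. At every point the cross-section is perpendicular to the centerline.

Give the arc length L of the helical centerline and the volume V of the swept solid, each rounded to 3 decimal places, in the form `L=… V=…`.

2πR = 2π·5.5 = 34.557519
per-turn = √(34.557519² + 17²) = √(1194.2221 + 289) = √1483.2221 = 38.512623
L = 3.25 × 38.512623 = 125.166025
V = π·1.5² × L = 7.068583 × 125.166025 = 884.746494

L=125.166 V=884.746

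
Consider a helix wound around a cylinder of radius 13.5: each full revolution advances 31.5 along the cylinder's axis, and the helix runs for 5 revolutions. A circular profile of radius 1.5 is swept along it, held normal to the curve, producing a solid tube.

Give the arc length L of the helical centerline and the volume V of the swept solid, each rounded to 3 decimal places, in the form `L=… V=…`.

L=452.416 V=3197.937

2πR = 2π·13.5 = 84.823002
per-turn = √(84.823002² + 31.5²) = √(7194.9416 + 992.25) = √8187.1916 = 90.483101
L = 5 × 90.483101 = 452.415506
V = π·1.5² × L = 7.068583 × 452.415506 = 3197.936769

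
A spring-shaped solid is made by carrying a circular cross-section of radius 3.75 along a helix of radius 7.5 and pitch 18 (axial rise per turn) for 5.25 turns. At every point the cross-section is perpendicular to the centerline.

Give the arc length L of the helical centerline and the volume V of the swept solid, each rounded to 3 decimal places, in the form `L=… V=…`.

2πR = 2π·7.5 = 47.123890
per-turn = √(47.123890² + 18²) = √(2220.6610 + 324) = √2544.6610 = 50.444633
L = 5.25 × 50.444633 = 264.834323
V = π·3.75² × L = 44.178647 × 264.834323 = 11700.021980

L=264.834 V=11700.022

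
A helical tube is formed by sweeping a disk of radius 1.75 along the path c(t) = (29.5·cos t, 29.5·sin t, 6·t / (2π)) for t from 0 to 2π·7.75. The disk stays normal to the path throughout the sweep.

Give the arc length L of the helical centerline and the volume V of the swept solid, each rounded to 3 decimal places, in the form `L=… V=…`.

2πR = 2π·29.5 = 185.353967
per-turn = √(185.353967² + 6²) = √(34356.0929 + 36) = √34392.0929 = 185.451053
L = 7.75 × 185.451053 = 1437.245658
V = π·1.75² × L = 9.621128 × 1437.245658 = 13827.923725

L=1437.246 V=13827.924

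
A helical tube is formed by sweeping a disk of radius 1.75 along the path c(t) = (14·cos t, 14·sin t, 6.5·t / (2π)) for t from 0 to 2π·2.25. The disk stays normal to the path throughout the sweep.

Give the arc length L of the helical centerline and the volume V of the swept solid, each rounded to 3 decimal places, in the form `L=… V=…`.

L=198.460 V=1909.408

2πR = 2π·14 = 87.964594
per-turn = √(87.964594² + 6.5²) = √(7737.7699 + 42.25) = √7780.0199 = 88.204421
L = 2.25 × 88.204421 = 198.459947
V = π·1.75² × L = 9.621128 × 198.459947 = 1909.408452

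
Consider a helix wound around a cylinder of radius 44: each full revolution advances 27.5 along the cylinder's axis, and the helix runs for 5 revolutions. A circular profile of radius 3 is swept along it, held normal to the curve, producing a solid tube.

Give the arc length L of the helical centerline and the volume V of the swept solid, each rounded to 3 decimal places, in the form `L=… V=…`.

2πR = 2π·44 = 276.460154
per-turn = √(276.460154² + 27.5²) = √(76430.2165 + 756.25) = √77186.4665 = 277.824525
L = 5 × 277.824525 = 1389.122623
V = π·3² × L = 28.274334 × 1389.122623 = 39276.516849

L=1389.123 V=39276.517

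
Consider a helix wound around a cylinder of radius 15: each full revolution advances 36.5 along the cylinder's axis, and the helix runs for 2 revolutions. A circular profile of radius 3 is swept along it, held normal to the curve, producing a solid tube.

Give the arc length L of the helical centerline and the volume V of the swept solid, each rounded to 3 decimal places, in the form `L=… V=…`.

2πR = 2π·15 = 94.247780
per-turn = √(94.247780² + 36.5²) = √(8882.6440 + 1332.25) = √10214.8940 = 101.068759
L = 2 × 101.068759 = 202.137517
V = π·3² × L = 28.274334 × 202.137517 = 5715.303650

L=202.138 V=5715.304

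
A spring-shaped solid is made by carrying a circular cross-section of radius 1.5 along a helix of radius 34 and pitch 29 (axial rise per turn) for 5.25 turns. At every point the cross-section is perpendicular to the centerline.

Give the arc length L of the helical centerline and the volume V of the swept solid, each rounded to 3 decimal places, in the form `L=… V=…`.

2πR = 2π·34 = 213.628300
per-turn = √(213.628300² + 29²) = √(45637.0508 + 841) = √46478.0508 = 215.587687
L = 5.25 × 215.587687 = 1131.835356
V = π·1.5² × L = 7.068583 × 1131.835356 = 8000.472691

L=1131.835 V=8000.473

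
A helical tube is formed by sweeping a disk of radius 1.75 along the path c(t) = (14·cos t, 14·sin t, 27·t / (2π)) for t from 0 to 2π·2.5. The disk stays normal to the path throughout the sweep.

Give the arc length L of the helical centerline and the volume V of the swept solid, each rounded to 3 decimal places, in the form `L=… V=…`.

L=230.038 V=2213.221

2πR = 2π·14 = 87.964594
per-turn = √(87.964594² + 27²) = √(7737.7699 + 729) = √8466.7699 = 92.015052
L = 2.5 × 92.015052 = 230.037631
V = π·1.75² × L = 9.621128 × 230.037631 = 2213.221376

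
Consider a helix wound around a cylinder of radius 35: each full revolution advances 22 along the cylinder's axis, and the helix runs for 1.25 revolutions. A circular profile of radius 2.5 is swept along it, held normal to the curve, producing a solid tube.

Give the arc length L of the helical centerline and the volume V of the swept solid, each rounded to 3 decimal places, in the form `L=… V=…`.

L=276.261 V=5424.382

2πR = 2π·35 = 219.911486
per-turn = √(219.911486² + 22²) = √(48361.0616 + 484) = √48845.0616 = 221.009189
L = 1.25 × 221.009189 = 276.261486
V = π·2.5² × L = 19.634954 × 276.261486 = 5424.381595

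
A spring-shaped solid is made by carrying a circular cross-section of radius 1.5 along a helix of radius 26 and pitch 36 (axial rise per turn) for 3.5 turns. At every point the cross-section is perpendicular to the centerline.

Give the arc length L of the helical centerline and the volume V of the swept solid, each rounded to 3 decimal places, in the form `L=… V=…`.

L=585.488 V=4138.574

2πR = 2π·26 = 163.362818
per-turn = √(163.362818² + 36²) = √(26687.4103 + 1296) = √27983.4103 = 167.282427
L = 3.5 × 167.282427 = 585.488494
V = π·1.5² × L = 7.068583 × 585.488494 = 4138.574288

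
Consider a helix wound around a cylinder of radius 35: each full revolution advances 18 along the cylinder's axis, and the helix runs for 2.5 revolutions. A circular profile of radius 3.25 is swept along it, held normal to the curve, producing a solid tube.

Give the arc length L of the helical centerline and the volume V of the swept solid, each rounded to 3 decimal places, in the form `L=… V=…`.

L=551.617 V=18304.356

2πR = 2π·35 = 219.911486
per-turn = √(219.911486² + 18²) = √(48361.0616 + 324) = √48685.0616 = 220.646916
L = 2.5 × 220.646916 = 551.617290
V = π·3.25² × L = 33.183072 × 551.617290 = 18304.356478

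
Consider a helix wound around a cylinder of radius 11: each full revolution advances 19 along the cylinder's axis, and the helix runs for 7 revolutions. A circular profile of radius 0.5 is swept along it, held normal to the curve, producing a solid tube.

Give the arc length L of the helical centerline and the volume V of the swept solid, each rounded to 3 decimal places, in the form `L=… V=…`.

L=501.753 V=394.076

2πR = 2π·11 = 69.115038
per-turn = √(69.115038² + 19²) = √(4776.8885 + 361) = √5137.8885 = 71.679066
L = 7 × 71.679066 = 501.753463
V = π·0.5² × L = 0.785398 × 501.753463 = 394.076249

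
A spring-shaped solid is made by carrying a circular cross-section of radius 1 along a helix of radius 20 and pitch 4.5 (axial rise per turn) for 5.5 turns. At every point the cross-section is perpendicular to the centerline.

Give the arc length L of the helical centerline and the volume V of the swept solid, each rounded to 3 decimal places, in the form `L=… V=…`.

L=691.593 V=2172.705

2πR = 2π·20 = 125.663706
per-turn = √(125.663706² + 4.5²) = √(15791.3670 + 20.25) = √15811.6170 = 125.744253
L = 5.5 × 125.744253 = 691.593389
V = π·1² × L = 3.141593 × 691.593389 = 2172.704710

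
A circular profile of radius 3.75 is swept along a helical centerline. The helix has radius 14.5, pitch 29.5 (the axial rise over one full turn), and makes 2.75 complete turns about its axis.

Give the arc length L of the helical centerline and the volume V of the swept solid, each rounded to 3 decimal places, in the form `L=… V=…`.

2πR = 2π·14.5 = 91.106187
per-turn = √(91.106187² + 29.5²) = √(8300.3373 + 870.25) = √9170.5873 = 95.763183
L = 2.75 × 95.763183 = 263.348754
V = π·3.75² × L = 44.178647 × 263.348754 = 11634.391579

L=263.349 V=11634.392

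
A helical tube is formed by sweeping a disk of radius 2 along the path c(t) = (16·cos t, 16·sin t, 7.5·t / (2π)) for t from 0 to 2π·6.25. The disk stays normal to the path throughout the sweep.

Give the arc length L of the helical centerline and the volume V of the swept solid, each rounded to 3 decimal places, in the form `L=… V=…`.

L=630.065 V=7917.626

2πR = 2π·16 = 100.530965
per-turn = √(100.530965² + 7.5²) = √(10106.4749 + 56.25) = √10162.7249 = 100.810341
L = 6.25 × 100.810341 = 630.064633
V = π·2² × L = 12.566371 × 630.064633 = 7917.625688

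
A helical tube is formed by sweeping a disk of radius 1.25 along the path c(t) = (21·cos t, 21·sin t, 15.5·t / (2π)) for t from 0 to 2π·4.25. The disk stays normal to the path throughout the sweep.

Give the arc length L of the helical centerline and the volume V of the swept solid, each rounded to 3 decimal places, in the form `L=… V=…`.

L=564.630 V=2771.622

2πR = 2π·21 = 131.946891
per-turn = √(131.946891² + 15.5²) = √(17409.9822 + 240.25) = √17650.2322 = 132.854176
L = 4.25 × 132.854176 = 564.630249
V = π·1.25² × L = 4.908739 × 564.630249 = 2771.622255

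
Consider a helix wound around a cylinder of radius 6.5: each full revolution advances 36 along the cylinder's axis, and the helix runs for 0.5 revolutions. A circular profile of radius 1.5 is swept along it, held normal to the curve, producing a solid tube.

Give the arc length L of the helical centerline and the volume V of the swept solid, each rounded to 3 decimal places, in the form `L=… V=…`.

2πR = 2π·6.5 = 40.840704
per-turn = √(40.840704² + 36²) = √(1667.9631 + 1296) = √2963.9631 = 54.442292
L = 0.5 × 54.442292 = 27.221146
V = π·1.5² × L = 7.068583 × 27.221146 = 192.414942

L=27.221 V=192.415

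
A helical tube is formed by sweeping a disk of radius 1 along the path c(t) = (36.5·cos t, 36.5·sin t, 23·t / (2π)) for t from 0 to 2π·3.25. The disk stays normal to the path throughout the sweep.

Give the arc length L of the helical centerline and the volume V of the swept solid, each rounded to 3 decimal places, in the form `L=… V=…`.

2πR = 2π·36.5 = 229.336264
per-turn = √(229.336264² + 23²) = √(52595.1219 + 529) = √53124.1219 = 230.486706
L = 3.25 × 230.486706 = 749.081796
V = π·1² × L = 3.141593 × 749.081796 = 2353.309867

L=749.082 V=2353.310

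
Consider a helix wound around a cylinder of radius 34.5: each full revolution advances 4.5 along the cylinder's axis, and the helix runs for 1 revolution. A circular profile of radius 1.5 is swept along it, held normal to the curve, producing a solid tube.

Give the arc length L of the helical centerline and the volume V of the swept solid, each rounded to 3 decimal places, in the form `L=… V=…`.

L=216.817 V=1532.586

2πR = 2π·34.5 = 216.769893
per-turn = √(216.769893² + 4.5²) = √(46989.1866 + 20.25) = √47009.4366 = 216.816597
L = 1 × 216.816597 = 216.816597
V = π·1.5² × L = 7.068583 × 216.816597 = 1532.586211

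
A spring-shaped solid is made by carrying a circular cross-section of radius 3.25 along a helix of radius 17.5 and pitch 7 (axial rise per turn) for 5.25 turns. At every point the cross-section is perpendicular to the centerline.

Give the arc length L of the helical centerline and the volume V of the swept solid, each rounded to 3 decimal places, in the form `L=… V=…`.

2πR = 2π·17.5 = 109.955743
per-turn = √(109.955743² + 7²) = √(12090.2654 + 49) = √12139.2654 = 110.178334
L = 5.25 × 110.178334 = 578.436256
V = π·3.25² × L = 33.183072 × 578.436256 = 19194.292166

L=578.436 V=19194.292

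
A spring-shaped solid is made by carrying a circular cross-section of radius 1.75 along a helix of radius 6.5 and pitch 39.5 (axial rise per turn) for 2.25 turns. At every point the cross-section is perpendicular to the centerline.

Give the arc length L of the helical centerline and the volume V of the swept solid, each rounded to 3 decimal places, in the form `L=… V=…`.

2πR = 2π·6.5 = 40.840704
per-turn = √(40.840704² + 39.5²) = √(1667.9631 + 1560.25) = √3228.2131 = 56.817367
L = 2.25 × 56.817367 = 127.839075
V = π·1.75² × L = 9.621128 × 127.839075 = 1229.956038

L=127.839 V=1229.956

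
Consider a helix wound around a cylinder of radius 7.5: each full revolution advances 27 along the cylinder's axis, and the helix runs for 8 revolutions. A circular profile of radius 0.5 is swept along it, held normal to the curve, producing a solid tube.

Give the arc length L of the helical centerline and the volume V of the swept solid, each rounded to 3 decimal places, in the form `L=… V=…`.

2πR = 2π·7.5 = 47.123890
per-turn = √(47.123890² + 27²) = √(2220.6610 + 729) = √2949.6610 = 54.310782
L = 8 × 54.310782 = 434.486252
V = π·0.5² × L = 0.785398 × 434.486252 = 341.244705

L=434.486 V=341.245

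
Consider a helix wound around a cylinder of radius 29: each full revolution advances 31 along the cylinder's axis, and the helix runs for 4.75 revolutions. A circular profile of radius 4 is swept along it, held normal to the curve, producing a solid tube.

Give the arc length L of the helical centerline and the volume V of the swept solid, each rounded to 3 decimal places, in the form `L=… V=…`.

2πR = 2π·29 = 182.212374
per-turn = √(182.212374² + 31²) = √(33201.3492 + 961) = √34162.3492 = 184.830596
L = 4.75 × 184.830596 = 877.945331
V = π·4² × L = 50.265482 × 877.945331 = 44130.345626

L=877.945 V=44130.346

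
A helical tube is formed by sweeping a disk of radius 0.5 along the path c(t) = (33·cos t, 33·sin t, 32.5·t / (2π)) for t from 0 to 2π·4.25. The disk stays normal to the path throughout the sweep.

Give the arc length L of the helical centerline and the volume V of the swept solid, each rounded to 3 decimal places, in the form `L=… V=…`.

2πR = 2π·33 = 207.345115
per-turn = √(207.345115² + 32.5²) = √(42991.9968 + 1056.25) = √44048.2468 = 209.876742
L = 4.25 × 209.876742 = 891.976153
V = π·0.5² × L = 0.785398 × 891.976153 = 700.556432

L=891.976 V=700.556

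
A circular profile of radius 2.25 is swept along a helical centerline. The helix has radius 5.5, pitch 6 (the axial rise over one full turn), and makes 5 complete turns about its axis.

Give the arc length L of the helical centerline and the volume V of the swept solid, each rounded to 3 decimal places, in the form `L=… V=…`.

L=175.373 V=2789.181

2πR = 2π·5.5 = 34.557519
per-turn = √(34.557519² + 6²) = √(1194.2221 + 36) = √1230.2221 = 35.074523
L = 5 × 35.074523 = 175.372613
V = π·2.25² × L = 15.904313 × 175.372613 = 2789.180892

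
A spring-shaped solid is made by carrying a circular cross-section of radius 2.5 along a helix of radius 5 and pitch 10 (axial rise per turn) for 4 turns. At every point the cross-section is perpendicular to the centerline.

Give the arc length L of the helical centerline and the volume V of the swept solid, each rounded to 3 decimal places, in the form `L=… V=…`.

L=131.876 V=2589.386

2πR = 2π·5 = 31.415927
per-turn = √(31.415927² + 10²) = √(986.9604 + 100) = √1086.9604 = 32.969083
L = 4 × 32.969083 = 131.876332
V = π·2.5² × L = 19.634954 × 131.876332 = 2589.385731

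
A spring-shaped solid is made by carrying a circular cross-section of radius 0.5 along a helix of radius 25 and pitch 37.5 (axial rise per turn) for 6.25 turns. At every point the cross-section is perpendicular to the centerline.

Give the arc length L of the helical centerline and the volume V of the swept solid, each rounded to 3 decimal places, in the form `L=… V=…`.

2πR = 2π·25 = 157.079633
per-turn = √(157.079633² + 37.5²) = √(24674.0110 + 1406.25) = √26080.2610 = 161.493842
L = 6.25 × 161.493842 = 1009.336512
V = π·0.5² × L = 0.785398 × 1009.336512 = 792.731043

L=1009.337 V=792.731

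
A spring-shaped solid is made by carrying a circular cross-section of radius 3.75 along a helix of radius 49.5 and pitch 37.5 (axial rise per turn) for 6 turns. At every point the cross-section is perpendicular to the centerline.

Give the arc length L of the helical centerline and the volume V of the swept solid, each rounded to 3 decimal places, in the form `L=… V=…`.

2πR = 2π·49.5 = 311.017673
per-turn = √(311.017673² + 37.5²) = √(96731.9927 + 1406.25) = √98138.2427 = 313.270239
L = 6 × 313.270239 = 1879.621435
V = π·3.75² × L = 44.178647 × 1879.621435 = 83039.131285

L=1879.621 V=83039.131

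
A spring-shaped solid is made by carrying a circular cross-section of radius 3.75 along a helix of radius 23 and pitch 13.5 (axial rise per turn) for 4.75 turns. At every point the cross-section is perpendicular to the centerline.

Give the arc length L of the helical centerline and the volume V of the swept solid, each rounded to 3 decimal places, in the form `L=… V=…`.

L=689.427 V=30457.937

2πR = 2π·23 = 144.513262
per-turn = √(144.513262² + 13.5²) = √(20884.0829 + 182.25) = √21066.3329 = 145.142457
L = 4.75 × 145.142457 = 689.426672
V = π·3.75² × L = 44.178647 × 689.426672 = 30457.937371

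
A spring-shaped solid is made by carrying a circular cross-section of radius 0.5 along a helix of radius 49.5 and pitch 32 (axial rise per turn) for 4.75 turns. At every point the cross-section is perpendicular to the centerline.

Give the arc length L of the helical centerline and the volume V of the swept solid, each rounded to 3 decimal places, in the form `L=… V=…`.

L=1485.133 V=1166.421

2πR = 2π·49.5 = 311.017673
per-turn = √(311.017673² + 32²) = √(96731.9927 + 1024) = √97755.9927 = 312.659548
L = 4.75 × 312.659548 = 1485.132851
V = π·0.5² × L = 0.785398 × 1485.132851 = 1166.420614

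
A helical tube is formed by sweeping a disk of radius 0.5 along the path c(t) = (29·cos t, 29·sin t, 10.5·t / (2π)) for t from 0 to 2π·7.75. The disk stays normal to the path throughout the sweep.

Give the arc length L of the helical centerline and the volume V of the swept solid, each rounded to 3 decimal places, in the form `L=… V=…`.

L=1414.489 V=1110.937

2πR = 2π·29 = 182.212374
per-turn = √(182.212374² + 10.5²) = √(33201.3492 + 110.25) = √33311.5992 = 182.514655
L = 7.75 × 182.514655 = 1414.488574
V = π·0.5² × L = 0.785398 × 1414.488574 = 1110.936729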